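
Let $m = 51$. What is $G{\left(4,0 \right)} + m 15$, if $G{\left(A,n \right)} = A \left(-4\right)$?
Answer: $749$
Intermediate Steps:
$G{\left(A,n \right)} = - 4 A$
$G{\left(4,0 \right)} + m 15 = \left(-4\right) 4 + 51 \cdot 15 = -16 + 765 = 749$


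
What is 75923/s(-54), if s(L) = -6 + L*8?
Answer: -75923/438 ≈ -173.34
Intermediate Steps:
s(L) = -6 + 8*L
75923/s(-54) = 75923/(-6 + 8*(-54)) = 75923/(-6 - 432) = 75923/(-438) = 75923*(-1/438) = -75923/438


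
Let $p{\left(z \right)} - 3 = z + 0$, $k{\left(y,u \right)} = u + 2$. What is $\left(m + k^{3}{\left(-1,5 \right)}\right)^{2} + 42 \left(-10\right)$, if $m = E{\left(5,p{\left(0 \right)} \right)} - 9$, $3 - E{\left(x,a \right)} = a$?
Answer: $111136$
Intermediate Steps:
$k{\left(y,u \right)} = 2 + u$
$p{\left(z \right)} = 3 + z$ ($p{\left(z \right)} = 3 + \left(z + 0\right) = 3 + z$)
$E{\left(x,a \right)} = 3 - a$
$m = -9$ ($m = \left(3 - \left(3 + 0\right)\right) - 9 = \left(3 - 3\right) - 9 = 0 - 9 = -9$)
$\left(m + k^{3}{\left(-1,5 \right)}\right)^{2} + 42 \left(-10\right) = \left(-9 + \left(2 + 5\right)^{3}\right)^{2} + 42 \left(-10\right) = \left(-9 + 7^{3}\right)^{2} - 420 = \left(-9 + 343\right)^{2} - 420 = 334^{2} - 420 = 111556 - 420 = 111136$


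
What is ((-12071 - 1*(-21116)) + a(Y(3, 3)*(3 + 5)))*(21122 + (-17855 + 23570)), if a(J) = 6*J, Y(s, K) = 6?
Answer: 250469721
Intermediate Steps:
((-12071 - 1*(-21116)) + a(Y(3, 3)*(3 + 5)))*(21122 + (-17855 + 23570)) = ((-12071 - 1*(-21116)) + 6*(6*(3 + 5)))*(21122 + (-17855 + 23570)) = ((-12071 + 21116) + 6*(6*8))*(21122 + 5715) = (9045 + 6*48)*26837 = (9045 + 288)*26837 = 9333*26837 = 250469721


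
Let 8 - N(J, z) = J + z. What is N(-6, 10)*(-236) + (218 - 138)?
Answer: -864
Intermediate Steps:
N(J, z) = 8 - J - z (N(J, z) = 8 - (J + z) = 8 + (-J - z) = 8 - J - z)
N(-6, 10)*(-236) + (218 - 138) = (8 - 1*(-6) - 1*10)*(-236) + (218 - 138) = (8 + 6 - 10)*(-236) + 80 = 4*(-236) + 80 = -944 + 80 = -864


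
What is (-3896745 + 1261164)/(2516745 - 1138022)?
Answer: -2635581/1378723 ≈ -1.9116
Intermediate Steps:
(-3896745 + 1261164)/(2516745 - 1138022) = -2635581/1378723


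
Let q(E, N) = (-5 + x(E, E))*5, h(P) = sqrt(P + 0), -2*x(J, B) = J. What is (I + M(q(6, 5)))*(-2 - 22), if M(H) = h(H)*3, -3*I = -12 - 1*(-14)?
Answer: 16 - 144*I*sqrt(10) ≈ 16.0 - 455.37*I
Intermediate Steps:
x(J, B) = -J/2
h(P) = sqrt(P)
q(E, N) = -25 - 5*E/2 (q(E, N) = (-5 - E/2)*5 = -25 - 5*E/2)
I = -2/3 (I = -(-12 - 1*(-14))/3 = -(-12 + 14)/3 = -1/3*2 = -2/3 ≈ -0.66667)
M(H) = 3*sqrt(H) (M(H) = sqrt(H)*3 = 3*sqrt(H))
(I + M(q(6, 5)))*(-2 - 22) = (-2/3 + 3*sqrt(-25 - 5/2*6))*(-2 - 22) = (-2/3 + 3*sqrt(-25 - 15))*(-24) = (-2/3 + 3*sqrt(-40))*(-24) = (-2/3 + 3*(2*I*sqrt(10)))*(-24) = (-2/3 + 6*I*sqrt(10))*(-24) = 16 - 144*I*sqrt(10)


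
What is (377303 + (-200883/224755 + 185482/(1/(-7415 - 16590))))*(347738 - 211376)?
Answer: -136448699687727807816/224755 ≈ -6.0710e+14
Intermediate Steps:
(377303 + (-200883/224755 + 185482/(1/(-7415 - 16590))))*(347738 - 211376) = (377303 + (-200883*1/224755 + 185482/(1/(-24005))))*136362 = (377303 + (-200883/224755 + 185482/(-1/24005)))*136362 = (377303 + (-200883/224755 + 185482*(-24005)))*136362 = (377303 + (-200883/224755 - 4452495410))*136362 = (377303 - 1000720606075433/224755)*136362 = -1000635805339668/224755*136362 = -136448699687727807816/224755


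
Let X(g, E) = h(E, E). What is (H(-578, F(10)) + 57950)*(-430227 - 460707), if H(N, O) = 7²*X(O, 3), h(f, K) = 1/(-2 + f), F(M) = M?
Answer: -51673281066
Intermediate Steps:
X(g, E) = 1/(-2 + E)
H(N, O) = 49 (H(N, O) = 7²/(-2 + 3) = 49/1 = 49*1 = 49)
(H(-578, F(10)) + 57950)*(-430227 - 460707) = (49 + 57950)*(-430227 - 460707) = 57999*(-890934) = -51673281066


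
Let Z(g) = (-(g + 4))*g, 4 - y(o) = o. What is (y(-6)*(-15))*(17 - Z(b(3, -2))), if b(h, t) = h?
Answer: -5700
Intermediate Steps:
y(o) = 4 - o
Z(g) = g*(-4 - g) (Z(g) = (-(4 + g))*g = (-4 - g)*g = g*(-4 - g))
(y(-6)*(-15))*(17 - Z(b(3, -2))) = ((4 - 1*(-6))*(-15))*(17 - (-1)*3*(4 + 3)) = ((4 + 6)*(-15))*(17 - (-1)*3*7) = (10*(-15))*(17 - 1*(-21)) = -150*(17 + 21) = -150*38 = -5700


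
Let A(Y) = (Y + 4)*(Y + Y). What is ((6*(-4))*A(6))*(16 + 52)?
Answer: -195840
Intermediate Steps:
A(Y) = 2*Y*(4 + Y) (A(Y) = (4 + Y)*(2*Y) = 2*Y*(4 + Y))
((6*(-4))*A(6))*(16 + 52) = ((6*(-4))*(2*6*(4 + 6)))*(16 + 52) = -48*6*10*68 = -24*120*68 = -2880*68 = -195840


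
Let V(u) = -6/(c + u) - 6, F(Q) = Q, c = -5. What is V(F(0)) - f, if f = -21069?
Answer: 105321/5 ≈ 21064.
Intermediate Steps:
V(u) = -6 - 6/(-5 + u) (V(u) = -6/(-5 + u) - 6 = -6 - 6/(-5 + u))
V(F(0)) - f = 6*(4 - 1*0)/(-5 + 0) - 1*(-21069) = 6*(4 + 0)/(-5) + 21069 = 6*(-⅕)*4 + 21069 = -24/5 + 21069 = 105321/5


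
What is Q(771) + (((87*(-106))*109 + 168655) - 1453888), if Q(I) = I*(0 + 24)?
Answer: -2271927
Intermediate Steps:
Q(I) = 24*I (Q(I) = I*24 = 24*I)
Q(771) + (((87*(-106))*109 + 168655) - 1453888) = 24*771 + (((87*(-106))*109 + 168655) - 1453888) = 18504 + ((-9222*109 + 168655) - 1453888) = 18504 + ((-1005198 + 168655) - 1453888) = 18504 + (-836543 - 1453888) = 18504 - 2290431 = -2271927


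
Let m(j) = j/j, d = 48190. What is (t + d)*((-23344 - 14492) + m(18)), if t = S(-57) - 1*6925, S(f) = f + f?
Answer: -1556948085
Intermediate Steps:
S(f) = 2*f
m(j) = 1
t = -7039 (t = 2*(-57) - 1*6925 = -114 - 6925 = -7039)
(t + d)*((-23344 - 14492) + m(18)) = (-7039 + 48190)*((-23344 - 14492) + 1) = 41151*(-37836 + 1) = 41151*(-37835) = -1556948085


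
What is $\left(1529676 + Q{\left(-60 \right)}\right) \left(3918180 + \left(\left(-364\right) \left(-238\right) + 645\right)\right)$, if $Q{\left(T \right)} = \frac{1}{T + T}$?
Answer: $\frac{735246169026383}{120} \approx 6.127 \cdot 10^{12}$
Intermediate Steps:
$Q{\left(T \right)} = \frac{1}{2 T}$
$\left(1529676 + Q{\left(-60 \right)}\right) \left(3918180 + \left(\left(-364\right) \left(-238\right) + 645\right)\right) = \left(1529676 + \frac{1}{2 \left(-60\right)}\right) \left(3918180 + \left(\left(-364\right) \left(-238\right) + 645\right)\right) = \left(1529676 + \frac{1}{2} \left(- \frac{1}{60}\right)\right) \left(3918180 + \left(86632 + 645\right)\right) = \left(1529676 - \frac{1}{120}\right) \left(3918180 + 87277\right) = \frac{183561119}{120} \cdot 4005457 = \frac{735246169026383}{120}$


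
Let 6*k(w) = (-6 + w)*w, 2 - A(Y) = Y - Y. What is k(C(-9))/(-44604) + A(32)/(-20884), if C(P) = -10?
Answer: -242293/349316226 ≈ -0.00069362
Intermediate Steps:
A(Y) = 2 (A(Y) = 2 - (Y - Y) = 2 - 1*0 = 2 + 0 = 2)
k(w) = w*(-6 + w)/6 (k(w) = ((-6 + w)*w)/6 = (w*(-6 + w))/6 = w*(-6 + w)/6)
k(C(-9))/(-44604) + A(32)/(-20884) = ((⅙)*(-10)*(-6 - 10))/(-44604) + 2/(-20884) = ((⅙)*(-10)*(-16))*(-1/44604) + 2*(-1/20884) = (80/3)*(-1/44604) - 1/10442 = -20/33453 - 1/10442 = -242293/349316226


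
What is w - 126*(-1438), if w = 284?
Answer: 181472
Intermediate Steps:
w - 126*(-1438) = 284 - 126*(-1438) = 284 + 181188 = 181472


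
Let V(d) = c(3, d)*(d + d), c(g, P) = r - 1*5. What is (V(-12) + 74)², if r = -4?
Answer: 84100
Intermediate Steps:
c(g, P) = -9 (c(g, P) = -4 - 1*5 = -4 - 5 = -9)
V(d) = -18*d (V(d) = -9*(d + d) = -18*d)
(V(-12) + 74)² = (-18*(-12) + 74)² = (216 + 74)² = 290² = 84100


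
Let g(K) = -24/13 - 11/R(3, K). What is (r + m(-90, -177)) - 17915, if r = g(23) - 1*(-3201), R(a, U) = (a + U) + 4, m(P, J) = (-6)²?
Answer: -5725283/390 ≈ -14680.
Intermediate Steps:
m(P, J) = 36
R(a, U) = 4 + U + a (R(a, U) = (U + a) + 4 = 4 + U + a)
g(K) = -24/13 - 11/(7 + K) (g(K) = -24/13 - 11/(4 + K + 3) = -24*1/13 - 11/(7 + K) = -24/13 - 11/(7 + K))
r = 1247527/390 (r = (-311 - 24*23)/(13*(7 + 23)) - 1*(-3201) = (1/13)*(-311 - 552)/30 + 3201 = (1/13)*(1/30)*(-863) + 3201 = -863/390 + 3201 = 1247527/390 ≈ 3198.8)
(r + m(-90, -177)) - 17915 = (1247527/390 + 36) - 17915 = 1261567/390 - 17915 = -5725283/390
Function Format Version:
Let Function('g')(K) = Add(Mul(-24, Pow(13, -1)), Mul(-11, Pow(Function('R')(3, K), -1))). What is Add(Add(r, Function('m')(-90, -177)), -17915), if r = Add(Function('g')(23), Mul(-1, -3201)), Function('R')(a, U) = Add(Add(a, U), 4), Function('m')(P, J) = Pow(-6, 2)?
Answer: Rational(-5725283, 390) ≈ -14680.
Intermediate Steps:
Function('m')(P, J) = 36
Function('R')(a, U) = Add(4, U, a) (Function('R')(a, U) = Add(Add(U, a), 4) = Add(4, U, a))
Function('g')(K) = Add(Rational(-24, 13), Mul(-11, Pow(Add(7, K), -1))) (Function('g')(K) = Add(Mul(-24, Pow(13, -1)), Mul(-11, Pow(Add(4, K, 3), -1))) = Add(Mul(-24, Rational(1, 13)), Mul(-11, Pow(Add(7, K), -1))) = Add(Rational(-24, 13), Mul(-11, Pow(Add(7, K), -1))))
r = Rational(1247527, 390) (r = Add(Mul(Rational(1, 13), Pow(Add(7, 23), -1), Add(-311, Mul(-24, 23))), Mul(-1, -3201)) = Add(Mul(Rational(1, 13), Pow(30, -1), Add(-311, -552)), 3201) = Add(Mul(Rational(1, 13), Rational(1, 30), -863), 3201) = Add(Rational(-863, 390), 3201) = Rational(1247527, 390) ≈ 3198.8)
Add(Add(r, Function('m')(-90, -177)), -17915) = Add(Add(Rational(1247527, 390), 36), -17915) = Add(Rational(1261567, 390), -17915) = Rational(-5725283, 390)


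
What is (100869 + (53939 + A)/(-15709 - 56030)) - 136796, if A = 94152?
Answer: -2577515144/71739 ≈ -35929.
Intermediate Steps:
(100869 + (53939 + A)/(-15709 - 56030)) - 136796 = (100869 + (53939 + 94152)/(-15709 - 56030)) - 136796 = (100869 + 148091/(-71739)) - 136796 = (100869 + 148091*(-1/71739)) - 136796 = (100869 - 148091/71739) - 136796 = 7236093100/71739 - 136796 = -2577515144/71739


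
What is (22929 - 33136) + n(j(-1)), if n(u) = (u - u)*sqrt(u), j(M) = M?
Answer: -10207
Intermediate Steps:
n(u) = 0 (n(u) = 0*sqrt(u) = 0)
(22929 - 33136) + n(j(-1)) = (22929 - 33136) + 0 = -10207 + 0 = -10207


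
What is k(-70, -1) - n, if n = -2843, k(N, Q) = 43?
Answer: 2886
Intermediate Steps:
k(-70, -1) - n = 43 - 1*(-2843) = 43 + 2843 = 2886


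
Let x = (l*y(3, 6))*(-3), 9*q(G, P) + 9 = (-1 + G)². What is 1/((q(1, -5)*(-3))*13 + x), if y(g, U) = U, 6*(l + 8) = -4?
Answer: 1/195 ≈ 0.0051282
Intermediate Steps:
l = -26/3 (l = -8 + (⅙)*(-4) = -8 - ⅔ = -26/3 ≈ -8.6667)
q(G, P) = -1 + (-1 + G)²/9
x = 156 (x = -26/3*6*(-3) = -52*(-3) = 156)
1/((q(1, -5)*(-3))*13 + x) = 1/(((-1 + (-1 + 1)²/9)*(-3))*13 + 156) = 1/(((-1 + (⅑)*0²)*(-3))*13 + 156) = 1/(((-1 + (⅑)*0)*(-3))*13 + 156) = 1/(((-1 + 0)*(-3))*13 + 156) = 1/(-1*(-3)*13 + 156) = 1/(3*13 + 156) = 1/(39 + 156) = 1/195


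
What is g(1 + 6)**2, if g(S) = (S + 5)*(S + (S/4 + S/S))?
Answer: 13689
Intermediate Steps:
g(S) = (1 + 5*S/4)*(5 + S) (g(S) = (5 + S)*(S + (S*(1/4) + 1)) = (5 + S)*(S + (S/4 + 1)) = (5 + S)*(S + (1 + S/4)) = (5 + S)*(1 + 5*S/4) = (1 + 5*S/4)*(5 + S))
g(1 + 6)**2 = (5 + 5*(1 + 6)**2/4 + 29*(1 + 6)/4)**2 = (5 + (5/4)*7**2 + (29/4)*7)**2 = (5 + (5/4)*49 + 203/4)**2 = (5 + 245/4 + 203/4)**2 = 117**2 = 13689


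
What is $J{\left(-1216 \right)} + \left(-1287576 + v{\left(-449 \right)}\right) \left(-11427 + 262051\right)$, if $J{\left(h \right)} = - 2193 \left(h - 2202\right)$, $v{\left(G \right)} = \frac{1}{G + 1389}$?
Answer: $- \frac{75832138598594}{235} \approx -3.2269 \cdot 10^{11}$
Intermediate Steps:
$v{\left(G \right)} = \frac{1}{1389 + G}$
$J{\left(h \right)} = 4828986 - 2193 h$ ($J{\left(h \right)} = - 2193 \left(-2202 + h\right) = 4828986 - 2193 h$)
$J{\left(-1216 \right)} + \left(-1287576 + v{\left(-449 \right)}\right) \left(-11427 + 262051\right) = \left(4828986 - -2666688\right) + \left(-1287576 + \frac{1}{1389 - 449}\right) \left(-11427 + 262051\right) = \left(4828986 + 2666688\right) + \left(-1287576 + \frac{1}{940}\right) 250624 = 7495674 + \left(-1287576 + \frac{1}{940}\right) 250624 = 7495674 - \frac{75833900081984}{235} = - \frac{75832138598594}{235}$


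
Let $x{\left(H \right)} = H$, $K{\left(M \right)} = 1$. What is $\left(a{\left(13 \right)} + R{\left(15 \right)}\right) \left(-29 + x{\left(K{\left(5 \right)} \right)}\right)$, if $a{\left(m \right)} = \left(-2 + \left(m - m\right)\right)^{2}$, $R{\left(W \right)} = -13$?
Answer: $252$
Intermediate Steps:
$a{\left(m \right)} = 4$ ($a{\left(m \right)} = \left(-2 + 0\right)^{2} = \left(-2\right)^{2} = 4$)
$\left(a{\left(13 \right)} + R{\left(15 \right)}\right) \left(-29 + x{\left(K{\left(5 \right)} \right)}\right) = \left(4 - 13\right) \left(-29 + 1\right) = \left(-9\right) \left(-28\right) = 252$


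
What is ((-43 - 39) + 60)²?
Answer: 484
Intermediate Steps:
((-43 - 39) + 60)² = (-82 + 60)² = (-22)² = 484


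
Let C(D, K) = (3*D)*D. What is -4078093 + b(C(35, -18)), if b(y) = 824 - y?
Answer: -4080944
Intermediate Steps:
C(D, K) = 3*D²
-4078093 + b(C(35, -18)) = -4078093 + (824 - 3*35²) = -4078093 + (824 - 3*1225) = -4078093 + (824 - 1*3675) = -4078093 + (824 - 3675) = -4078093 - 2851 = -4080944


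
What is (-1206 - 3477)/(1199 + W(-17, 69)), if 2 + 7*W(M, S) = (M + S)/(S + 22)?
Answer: -229467/58741 ≈ -3.9064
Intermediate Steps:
W(M, S) = -2/7 + (M + S)/(7*(22 + S)) (W(M, S) = -2/7 + ((M + S)/(S + 22))/7 = -2/7 + ((M + S)/(22 + S))/7 = -2/7 + (M + S)/(7*(22 + S)))
(-1206 - 3477)/(1199 + W(-17, 69)) = (-1206 - 3477)/(1199 + (-44 - 17 - 1*69)/(7*(22 + 69))) = -4683/(1199 + (⅐)*(-44 - 17 - 69)/91) = -4683/(1199 + (⅐)*(1/91)*(-130)) = -4683/(1199 - 10/49) = -4683/58741/49 = -4683*49/58741 = -229467/58741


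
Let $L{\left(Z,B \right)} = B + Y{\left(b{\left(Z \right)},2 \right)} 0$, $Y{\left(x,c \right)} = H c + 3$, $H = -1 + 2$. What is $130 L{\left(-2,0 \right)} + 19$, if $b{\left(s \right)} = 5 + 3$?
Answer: $19$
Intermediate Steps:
$H = 1$
$b{\left(s \right)} = 8$
$Y{\left(x,c \right)} = 3 + c$ ($Y{\left(x,c \right)} = 1 c + 3 = c + 3 = 3 + c$)
$L{\left(Z,B \right)} = B$ ($L{\left(Z,B \right)} = B + \left(3 + 2\right) 0 = B + 5 \cdot 0 = B + 0 = B$)
$130 L{\left(-2,0 \right)} + 19 = 130 \cdot 0 + 19 = 0 + 19 = 19$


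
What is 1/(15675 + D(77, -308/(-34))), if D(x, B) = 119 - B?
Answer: 17/268344 ≈ 6.3351e-5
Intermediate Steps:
1/(15675 + D(77, -308/(-34))) = 1/(15675 + (119 - (-308)/(-34))) = 1/(15675 + (119 - (-308)*(-1)/34)) = 1/(15675 + (119 - 1*154/17)) = 1/(15675 + (119 - 154/17)) = 1/(15675 + 1869/17) = 1/(268344/17) = 17/268344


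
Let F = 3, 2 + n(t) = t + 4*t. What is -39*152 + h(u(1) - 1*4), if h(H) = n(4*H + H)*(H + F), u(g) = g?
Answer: -5928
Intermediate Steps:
n(t) = -2 + 5*t (n(t) = -2 + (t + 4*t) = -2 + 5*t)
h(H) = (-2 + 25*H)*(3 + H) (h(H) = (-2 + 5*(4*H + H))*(H + 3) = (-2 + 5*(5*H))*(3 + H) = (-2 + 25*H)*(3 + H))
-39*152 + h(u(1) - 1*4) = -39*152 + (-2 + 25*(1 - 1*4))*(3 + (1 - 1*4)) = -5928 + (-2 + 25*(1 - 4))*(3 + (1 - 4)) = -5928 + (-2 + 25*(-3))*(3 - 3) = -5928 + (-2 - 75)*0 = -5928 - 77*0 = -5928 + 0 = -5928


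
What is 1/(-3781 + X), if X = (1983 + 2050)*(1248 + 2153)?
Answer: 1/13712452 ≈ 7.2926e-8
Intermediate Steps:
X = 13716233 (X = 4033*3401 = 13716233)
1/(-3781 + X) = 1/(-3781 + 13716233) = 1/13712452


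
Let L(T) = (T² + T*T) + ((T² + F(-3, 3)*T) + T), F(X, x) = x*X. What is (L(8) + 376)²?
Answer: 254016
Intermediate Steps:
F(X, x) = X*x
L(T) = -8*T + 3*T² (L(T) = (T² + T*T) + ((T² + (-3*3)*T) + T) = (T² + T²) + ((T² - 9*T) + T) = 2*T² + (T² - 8*T) = -8*T + 3*T²)
(L(8) + 376)² = (8*(-8 + 3*8) + 376)² = (8*(-8 + 24) + 376)² = (8*16 + 376)² = (128 + 376)² = 504² = 254016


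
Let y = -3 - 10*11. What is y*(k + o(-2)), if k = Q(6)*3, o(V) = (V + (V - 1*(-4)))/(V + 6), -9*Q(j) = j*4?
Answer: 904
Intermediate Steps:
Q(j) = -4*j/9 (Q(j) = -j*4/9 = -4*j/9)
o(V) = (4 + 2*V)/(6 + V) (o(V) = (V + (V + 4))/(6 + V) = (V + (4 + V))/(6 + V) = (4 + 2*V)/(6 + V))
y = -113 (y = -3 - 110 = -113)
k = -8 (k = -4/9*6*3 = -8/3*3 = -8)
y*(k + o(-2)) = -113*(-8 + 2*(2 - 2)/(6 - 2)) = -113*(-8 + 2*0/4) = -113*(-8 + 2*(¼)*0) = -113*(-8 + 0) = -113*(-8) = 904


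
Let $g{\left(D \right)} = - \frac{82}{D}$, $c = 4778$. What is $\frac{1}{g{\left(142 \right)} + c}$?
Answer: $\frac{71}{339197} \approx 0.00020932$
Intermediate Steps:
$\frac{1}{g{\left(142 \right)} + c} = \frac{1}{- \frac{82}{142} + 4778} = \frac{1}{\left(-82\right) \frac{1}{142} + 4778} = \frac{1}{- \frac{41}{71} + 4778} = \frac{1}{\frac{339197}{71}} = \frac{71}{339197}$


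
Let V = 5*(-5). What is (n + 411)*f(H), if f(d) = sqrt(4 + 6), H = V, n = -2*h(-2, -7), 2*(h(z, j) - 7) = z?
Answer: 399*sqrt(10) ≈ 1261.7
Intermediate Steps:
h(z, j) = 7 + z/2
V = -25
n = -12 (n = -2*(7 + (1/2)*(-2)) = -2*(7 - 1) = -2*6 = -12)
H = -25
f(d) = sqrt(10)
(n + 411)*f(H) = (-12 + 411)*sqrt(10) = 399*sqrt(10)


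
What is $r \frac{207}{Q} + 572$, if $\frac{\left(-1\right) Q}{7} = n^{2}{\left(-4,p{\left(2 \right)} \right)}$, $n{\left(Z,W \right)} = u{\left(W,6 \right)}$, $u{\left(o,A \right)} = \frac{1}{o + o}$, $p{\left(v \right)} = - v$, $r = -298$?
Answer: $\frac{990980}{7} \approx 1.4157 \cdot 10^{5}$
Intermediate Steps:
$u{\left(o,A \right)} = \frac{1}{2 o}$
$n{\left(Z,W \right)} = \frac{1}{2 W}$
$Q = - \frac{7}{16}$ ($Q = - 7 \left(\frac{1}{2 \left(\left(-1\right) 2\right)}\right)^{2} = - 7 \left(\frac{1}{2 \left(-2\right)}\right)^{2} = - 7 \left(\frac{1}{2} \left(- \frac{1}{2}\right)\right)^{2} = - 7 \left(- \frac{1}{4}\right)^{2} = \left(-7\right) \frac{1}{16} = - \frac{7}{16} \approx -0.4375$)
$r \frac{207}{Q} + 572 = - 298 \frac{207}{- \frac{7}{16}} + 572 = - 298 \cdot 207 \left(- \frac{16}{7}\right) + 572 = \left(-298\right) \left(- \frac{3312}{7}\right) + 572 = \frac{986976}{7} + 572 = \frac{990980}{7}$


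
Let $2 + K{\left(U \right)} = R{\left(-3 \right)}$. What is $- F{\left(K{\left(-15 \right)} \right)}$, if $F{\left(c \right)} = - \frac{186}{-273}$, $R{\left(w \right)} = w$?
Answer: $- \frac{62}{91} \approx -0.68132$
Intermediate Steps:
$K{\left(U \right)} = -5$ ($K{\left(U \right)} = -2 - 3 = -5$)
$F{\left(c \right)} = \frac{62}{91}$ ($F{\left(c \right)} = \left(-186\right) \left(- \frac{1}{273}\right) = \frac{62}{91}$)
$- F{\left(K{\left(-15 \right)} \right)} = \left(-1\right) \frac{62}{91} = - \frac{62}{91}$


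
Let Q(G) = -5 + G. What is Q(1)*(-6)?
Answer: 24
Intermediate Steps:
Q(1)*(-6) = (-5 + 1)*(-6) = -4*(-6) = 24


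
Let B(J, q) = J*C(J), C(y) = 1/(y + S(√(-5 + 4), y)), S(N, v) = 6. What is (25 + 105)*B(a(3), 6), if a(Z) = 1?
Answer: 130/7 ≈ 18.571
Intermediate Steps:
C(y) = 1/(6 + y) (C(y) = 1/(y + 6) = 1/(6 + y))
B(J, q) = J/(6 + J)
(25 + 105)*B(a(3), 6) = (25 + 105)*(1/(6 + 1)) = 130*(1/7) = 130*(1*(⅐)) = 130*(⅐) = 130/7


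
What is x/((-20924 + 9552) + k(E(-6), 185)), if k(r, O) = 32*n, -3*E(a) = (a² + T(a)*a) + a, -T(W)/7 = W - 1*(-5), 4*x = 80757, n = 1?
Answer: -997/560 ≈ -1.7804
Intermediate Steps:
x = 80757/4 (x = (¼)*80757 = 80757/4 ≈ 20189.)
T(W) = -35 - 7*W (T(W) = -7*(W - 1*(-5)) = -7*(W + 5) = -7*(5 + W) = -35 - 7*W)
E(a) = -a/3 - a²/3 - a*(-35 - 7*a)/3 (E(a) = -((a² + (-35 - 7*a)*a) + a)/3 = -((a² + a*(-35 - 7*a)) + a)/3 = -(a + a² + a*(-35 - 7*a))/3 = -a/3 - a²/3 - a*(-35 - 7*a)/3)
k(r, O) = 32 (k(r, O) = 32*1 = 32)
x/((-20924 + 9552) + k(E(-6), 185)) = 80757/(4*((-20924 + 9552) + 32)) = 80757/(4*(-11372 + 32)) = (80757/4)/(-11340) = (80757/4)*(-1/11340) = -997/560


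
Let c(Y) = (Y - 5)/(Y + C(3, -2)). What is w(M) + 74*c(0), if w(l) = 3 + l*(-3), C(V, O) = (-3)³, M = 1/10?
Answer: 4429/270 ≈ 16.404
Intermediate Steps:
M = ⅒ ≈ 0.10000
C(V, O) = -27
w(l) = 3 - 3*l
c(Y) = (-5 + Y)/(-27 + Y) (c(Y) = (Y - 5)/(Y - 27) = (-5 + Y)/(-27 + Y))
w(M) + 74*c(0) = (3 - 3*⅒) + 74*((-5 + 0)/(-27 + 0)) = (3 - 3/10) + 74*(-5/(-27)) = 27/10 + 74*(-1/27*(-5)) = 27/10 + 74*(5/27) = 27/10 + 370/27 = 4429/270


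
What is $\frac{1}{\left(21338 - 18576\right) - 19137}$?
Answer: $- \frac{1}{16375} \approx -6.1069 \cdot 10^{-5}$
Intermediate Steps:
$\frac{1}{\left(21338 - 18576\right) - 19137} = \frac{1}{2762 - 19137} = \frac{1}{-16375} = - \frac{1}{16375}$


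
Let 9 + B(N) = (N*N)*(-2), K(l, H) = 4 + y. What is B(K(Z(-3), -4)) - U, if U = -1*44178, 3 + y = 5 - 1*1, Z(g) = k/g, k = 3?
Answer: 44119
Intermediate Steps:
Z(g) = 3/g
y = 1 (y = -3 + (5 - 1*1) = -3 + (5 - 1) = -3 + 4 = 1)
K(l, H) = 5 (K(l, H) = 4 + 1 = 5)
U = -44178
B(N) = -9 - 2*N**2 (B(N) = -9 + (N*N)*(-2) = -9 + N**2*(-2) = -9 - 2*N**2)
B(K(Z(-3), -4)) - U = (-9 - 2*5**2) - 1*(-44178) = (-9 - 2*25) + 44178 = (-9 - 50) + 44178 = -59 + 44178 = 44119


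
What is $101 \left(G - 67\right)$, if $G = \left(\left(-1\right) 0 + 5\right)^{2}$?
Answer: $-4242$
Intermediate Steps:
$G = 25$ ($G = \left(0 + 5\right)^{2} = 5^{2} = 25$)
$101 \left(G - 67\right) = 101 \left(25 - 67\right) = 101 \left(-42\right) = -4242$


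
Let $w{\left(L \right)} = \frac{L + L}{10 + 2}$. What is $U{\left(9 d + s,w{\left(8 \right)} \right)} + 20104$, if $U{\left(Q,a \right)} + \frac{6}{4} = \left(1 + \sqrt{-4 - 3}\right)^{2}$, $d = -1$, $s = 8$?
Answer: $\frac{40193}{2} + 2 i \sqrt{7} \approx 20097.0 + 5.2915 i$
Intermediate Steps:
$w{\left(L \right)} = \frac{L}{6}$ ($w{\left(L \right)} = \frac{2 L}{12} = 2 L \frac{1}{12} = \frac{L}{6}$)
$U{\left(Q,a \right)} = - \frac{3}{2} + \left(1 + i \sqrt{7}\right)^{2}$ ($U{\left(Q,a \right)} = - \frac{3}{2} + \left(1 + \sqrt{-4 - 3}\right)^{2} = - \frac{3}{2} + \left(1 + \sqrt{-7}\right)^{2} = - \frac{3}{2} + \left(1 + i \sqrt{7}\right)^{2}$)
$U{\left(9 d + s,w{\left(8 \right)} \right)} + 20104 = \left(- \frac{15}{2} + 2 i \sqrt{7}\right) + 20104 = \frac{40193}{2} + 2 i \sqrt{7}$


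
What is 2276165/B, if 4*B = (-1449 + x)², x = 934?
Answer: 1820932/53045 ≈ 34.328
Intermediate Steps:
B = 265225/4 (B = (-1449 + 934)²/4 = (¼)*(-515)² = (¼)*265225 = 265225/4 ≈ 66306.)
2276165/B = 2276165/(265225/4) = 2276165*(4/265225) = 1820932/53045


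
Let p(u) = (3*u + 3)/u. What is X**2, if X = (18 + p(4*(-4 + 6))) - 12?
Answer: 5625/64 ≈ 87.891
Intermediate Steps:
p(u) = (3 + 3*u)/u
X = 75/8 (X = (18 + (3 + 3/((4*(-4 + 6))))) - 12 = (18 + (3 + 3/((4*2)))) - 12 = (18 + (3 + 3/8)) - 12 = (18 + 27/8) - 12 = 171/8 - 12 = 75/8 ≈ 9.3750)
X**2 = (75/8)**2 = 5625/64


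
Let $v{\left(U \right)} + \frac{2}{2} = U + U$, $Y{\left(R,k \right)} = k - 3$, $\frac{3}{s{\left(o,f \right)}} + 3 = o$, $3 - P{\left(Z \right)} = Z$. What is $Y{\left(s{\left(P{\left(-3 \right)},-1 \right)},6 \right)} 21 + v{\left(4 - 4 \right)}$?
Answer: $62$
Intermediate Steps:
$P{\left(Z \right)} = 3 - Z$
$s{\left(o,f \right)} = \frac{3}{-3 + o}$
$Y{\left(R,k \right)} = -3 + k$ ($Y{\left(R,k \right)} = k - 3 = -3 + k$)
$v{\left(U \right)} = -1 + 2 U$ ($v{\left(U \right)} = -1 + \left(U + U\right) = -1 + 2 U$)
$Y{\left(s{\left(P{\left(-3 \right)},-1 \right)},6 \right)} 21 + v{\left(4 - 4 \right)} = \left(-3 + 6\right) 21 - \left(1 - 2 \left(4 - 4\right)\right) = 3 \cdot 21 + \left(-1 + 2 \cdot 0\right) = 63 + \left(-1 + 0\right) = 63 - 1 = 62$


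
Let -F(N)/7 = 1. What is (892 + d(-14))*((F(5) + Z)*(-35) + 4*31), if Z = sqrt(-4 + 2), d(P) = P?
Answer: 323982 - 30730*I*sqrt(2) ≈ 3.2398e+5 - 43459.0*I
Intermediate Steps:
Z = I*sqrt(2) (Z = sqrt(-2) = I*sqrt(2) ≈ 1.4142*I)
F(N) = -7 (F(N) = -7*1 = -7)
(892 + d(-14))*((F(5) + Z)*(-35) + 4*31) = (892 - 14)*((-7 + I*sqrt(2))*(-35) + 4*31) = 878*((245 - 35*I*sqrt(2)) + 124) = 878*(369 - 35*I*sqrt(2)) = 323982 - 30730*I*sqrt(2)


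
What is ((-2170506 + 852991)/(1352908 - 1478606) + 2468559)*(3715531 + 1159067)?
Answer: 756279857180351403/62849 ≈ 1.2033e+13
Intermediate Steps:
((-2170506 + 852991)/(1352908 - 1478606) + 2468559)*(3715531 + 1159067) = (-1317515/(-125698) + 2468559)*4874598 = (-1317515*(-1/125698) + 2468559)*4874598 = (1317515/125698 + 2468559)*4874598 = (310294246697/125698)*4874598 = 756279857180351403/62849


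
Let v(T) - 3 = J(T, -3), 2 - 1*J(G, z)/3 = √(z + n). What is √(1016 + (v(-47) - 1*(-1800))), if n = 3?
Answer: 5*√113 ≈ 53.151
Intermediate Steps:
J(G, z) = 6 - 3*√(3 + z) (J(G, z) = 6 - 3*√(z + 3) = 6 - 3*√(3 + z))
v(T) = 9 (v(T) = 3 + (6 - 3*√(3 - 3)) = 3 + (6 - 3*√0) = 3 + (6 - 3*0) = 3 + (6 + 0) = 3 + 6 = 9)
√(1016 + (v(-47) - 1*(-1800))) = √(1016 + (9 - 1*(-1800))) = √(1016 + (9 + 1800)) = √(1016 + 1809) = √2825 = 5*√113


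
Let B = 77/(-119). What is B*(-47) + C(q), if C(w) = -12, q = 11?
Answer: 313/17 ≈ 18.412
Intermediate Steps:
B = -11/17 (B = 77*(-1/119) = -11/17 ≈ -0.64706)
B*(-47) + C(q) = -11/17*(-47) - 12 = 517/17 - 12 = 313/17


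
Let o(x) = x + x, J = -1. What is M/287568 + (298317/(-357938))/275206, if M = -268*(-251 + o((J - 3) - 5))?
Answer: 110960283828655/442615163400711 ≈ 0.25069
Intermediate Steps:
o(x) = 2*x
M = 72092 (M = -268*(-251 + 2*((-1 - 3) - 5)) = -268*(-251 + 2*(-4 - 5)) = -268*(-251 + 2*(-9)) = -268*(-251 - 18) = -268*(-269) = 72092)
M/287568 + (298317/(-357938))/275206 = 72092/287568 + (298317/(-357938))/275206 = 72092*(1/287568) + (298317*(-1/357938))*(1/275206) = 18023/71892 - 298317/357938*1/275206 = 18023/71892 - 298317/98506685228 = 110960283828655/442615163400711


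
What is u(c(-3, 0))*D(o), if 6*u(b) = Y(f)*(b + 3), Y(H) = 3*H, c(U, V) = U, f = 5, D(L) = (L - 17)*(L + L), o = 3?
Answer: 0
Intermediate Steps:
D(L) = 2*L*(-17 + L) (D(L) = (-17 + L)*(2*L) = 2*L*(-17 + L))
u(b) = 15/2 + 5*b/2 (u(b) = ((3*5)*(b + 3))/6 = (15*(3 + b))/6 = (45 + 15*b)/6 = 15/2 + 5*b/2)
u(c(-3, 0))*D(o) = (15/2 + (5/2)*(-3))*(2*3*(-17 + 3)) = (15/2 - 15/2)*(2*3*(-14)) = 0*(-84) = 0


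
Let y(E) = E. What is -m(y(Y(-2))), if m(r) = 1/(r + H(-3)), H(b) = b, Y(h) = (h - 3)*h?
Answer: -⅐ ≈ -0.14286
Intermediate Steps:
Y(h) = h*(-3 + h) (Y(h) = (-3 + h)*h = h*(-3 + h))
m(r) = 1/(-3 + r) (m(r) = 1/(r - 3) = 1/(-3 + r))
-m(y(Y(-2))) = -1/(-3 - 2*(-3 - 2)) = -1/(-3 - 2*(-5)) = -1/(-3 + 10) = -1/7 = -1*⅐ = -⅐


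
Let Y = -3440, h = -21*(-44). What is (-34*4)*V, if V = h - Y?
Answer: -593504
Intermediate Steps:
h = 924
V = 4364 (V = 924 - 1*(-3440) = 924 + 3440 = 4364)
(-34*4)*V = -34*4*4364 = -136*4364 = -593504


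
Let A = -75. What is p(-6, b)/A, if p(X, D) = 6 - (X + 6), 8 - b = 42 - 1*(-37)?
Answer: -2/25 ≈ -0.080000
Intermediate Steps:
b = -71 (b = 8 - (42 - 1*(-37)) = 8 - (42 + 37) = 8 - 1*79 = 8 - 79 = -71)
p(X, D) = -X (p(X, D) = 6 - (6 + X) = 6 + (-6 - X) = -X)
p(-6, b)/A = -1*(-6)/(-75) = 6*(-1/75) = -2/25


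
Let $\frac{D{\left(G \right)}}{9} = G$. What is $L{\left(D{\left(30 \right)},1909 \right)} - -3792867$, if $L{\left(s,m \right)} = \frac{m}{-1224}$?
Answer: $\frac{4642467299}{1224} \approx 3.7929 \cdot 10^{6}$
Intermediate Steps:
$D{\left(G \right)} = 9 G$
$L{\left(s,m \right)} = - \frac{m}{1224}$ ($L{\left(s,m \right)} = m \left(- \frac{1}{1224}\right) = - \frac{m}{1224}$)
$L{\left(D{\left(30 \right)},1909 \right)} - -3792867 = \left(- \frac{1}{1224}\right) 1909 - -3792867 = - \frac{1909}{1224} + 3792867 = \frac{4642467299}{1224}$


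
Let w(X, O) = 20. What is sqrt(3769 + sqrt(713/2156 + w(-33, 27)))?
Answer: sqrt(89385604 + 154*sqrt(482163))/154 ≈ 61.429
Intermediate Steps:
sqrt(3769 + sqrt(713/2156 + w(-33, 27))) = sqrt(3769 + sqrt(713/2156 + 20)) = sqrt(3769 + sqrt(43833/2156)) = sqrt(3769 + sqrt(482163)/154)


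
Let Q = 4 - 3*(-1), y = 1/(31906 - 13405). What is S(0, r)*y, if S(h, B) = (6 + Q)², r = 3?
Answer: 169/18501 ≈ 0.0091346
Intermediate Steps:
y = 1/18501 ≈ 5.4051e-5
Q = 7 (Q = 4 + 3 = 7)
S(h, B) = 169 (S(h, B) = (6 + 7)² = 13² = 169)
S(0, r)*y = 169*(1/18501) = 169/18501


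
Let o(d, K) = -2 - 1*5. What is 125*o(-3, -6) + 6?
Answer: -869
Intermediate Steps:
o(d, K) = -7 (o(d, K) = -2 - 5 = -7)
125*o(-3, -6) + 6 = 125*(-7) + 6 = -875 + 6 = -869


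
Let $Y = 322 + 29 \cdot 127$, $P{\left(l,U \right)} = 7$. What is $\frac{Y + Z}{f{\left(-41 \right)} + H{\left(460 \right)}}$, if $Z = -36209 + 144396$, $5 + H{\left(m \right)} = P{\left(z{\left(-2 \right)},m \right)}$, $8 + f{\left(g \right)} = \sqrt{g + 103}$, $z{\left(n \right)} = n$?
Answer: $\frac{336576}{13} + \frac{56096 \sqrt{62}}{13} \approx 59867.0$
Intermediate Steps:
$f{\left(g \right)} = -8 + \sqrt{103 + g}$ ($f{\left(g \right)} = -8 + \sqrt{g + 103} = -8 + \sqrt{103 + g}$)
$H{\left(m \right)} = 2$ ($H{\left(m \right)} = -5 + 7 = 2$)
$Z = 108187$
$Y = 4005$ ($Y = 322 + 3683 = 4005$)
$\frac{Y + Z}{f{\left(-41 \right)} + H{\left(460 \right)}} = \frac{4005 + 108187}{\left(-8 + \sqrt{103 - 41}\right) + 2} = \frac{112192}{\left(-8 + \sqrt{62}\right) + 2} = \frac{112192}{-6 + \sqrt{62}}$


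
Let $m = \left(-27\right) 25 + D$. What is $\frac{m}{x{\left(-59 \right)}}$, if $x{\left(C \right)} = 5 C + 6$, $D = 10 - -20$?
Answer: $\frac{645}{289} \approx 2.2318$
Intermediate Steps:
$D = 30$ ($D = 10 + 20 = 30$)
$x{\left(C \right)} = 6 + 5 C$
$m = -645$ ($m = \left(-27\right) 25 + 30 = -675 + 30 = -645$)
$\frac{m}{x{\left(-59 \right)}} = - \frac{645}{6 + 5 \left(-59\right)} = - \frac{645}{6 - 295} = - \frac{645}{-289} = \left(-645\right) \left(- \frac{1}{289}\right) = \frac{645}{289}$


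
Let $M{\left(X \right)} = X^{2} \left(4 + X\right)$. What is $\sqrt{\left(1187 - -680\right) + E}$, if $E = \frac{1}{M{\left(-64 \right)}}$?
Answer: $\frac{\sqrt{6882508785}}{1920} \approx 43.209$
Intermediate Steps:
$E = - \frac{1}{245760}$ ($E = \frac{1}{\left(-64\right)^{2} \left(4 - 64\right)} = \frac{1}{4096 \left(-60\right)} = \frac{1}{-245760} = - \frac{1}{245760} \approx -4.069 \cdot 10^{-6}$)
$\sqrt{\left(1187 - -680\right) + E} = \sqrt{\left(1187 - -680\right) - \frac{1}{245760}} = \sqrt{\left(1187 + 680\right) - \frac{1}{245760}} = \sqrt{1867 - \frac{1}{245760}} = \sqrt{\frac{458833919}{245760}} = \frac{\sqrt{6882508785}}{1920}$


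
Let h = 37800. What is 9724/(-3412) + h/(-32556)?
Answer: -9282253/2314189 ≈ -4.0110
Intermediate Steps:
9724/(-3412) + h/(-32556) = 9724/(-3412) + 37800/(-32556) = 9724*(-1/3412) + 37800*(-1/32556) = -2431/853 - 3150/2713 = -9282253/2314189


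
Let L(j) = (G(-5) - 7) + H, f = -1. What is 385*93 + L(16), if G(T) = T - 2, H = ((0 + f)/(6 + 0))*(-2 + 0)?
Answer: 107374/3 ≈ 35791.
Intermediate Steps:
H = ⅓ (H = ((0 - 1)/(6 + 0))*(-2 + 0) = -1/6*(-2) = -1*⅙*(-2) = -⅙*(-2) = ⅓ ≈ 0.33333)
G(T) = -2 + T
L(j) = -41/3 (L(j) = ((-2 - 5) - 7) + ⅓ = (-7 - 7) + ⅓ = -14 + ⅓ = -41/3)
385*93 + L(16) = 385*93 - 41/3 = 35805 - 41/3 = 107374/3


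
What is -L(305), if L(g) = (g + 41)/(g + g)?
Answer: -173/305 ≈ -0.56721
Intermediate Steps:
L(g) = (41 + g)/(2*g) (L(g) = (41 + g)/((2*g)) = (41 + g)*(1/(2*g)) = (41 + g)/(2*g))
-L(305) = -(41 + 305)/(2*305) = -346/(2*305) = -1*173/305 = -173/305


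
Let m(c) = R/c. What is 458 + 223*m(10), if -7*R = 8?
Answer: 15138/35 ≈ 432.51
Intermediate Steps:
R = -8/7 (R = -⅐*8 = -8/7 ≈ -1.1429)
m(c) = -8/(7*c)
458 + 223*m(10) = 458 + 223*(-8/7/10) = 458 + 223*(-8/7*⅒) = 458 + 223*(-4/35) = 458 - 892/35 = 15138/35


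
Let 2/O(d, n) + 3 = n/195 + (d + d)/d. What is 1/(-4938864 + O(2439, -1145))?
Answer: -134/661807815 ≈ -2.0248e-7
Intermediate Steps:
O(d, n) = 2/(-1 + n/195) (O(d, n) = 2/(-3 + (n/195 + (d + d)/d)) = 2/(-3 + (n*(1/195) + (2*d)/d)) = 2/(-3 + (n/195 + 2)) = 2/(-3 + (2 + n/195)) = 2/(-1 + n/195))
1/(-4938864 + O(2439, -1145)) = 1/(-4938864 + 390/(-195 - 1145)) = 1/(-4938864 + 390/(-1340)) = 1/(-4938864 + 390*(-1/1340)) = 1/(-4938864 - 39/134) = 1/(-661807815/134) = -134/661807815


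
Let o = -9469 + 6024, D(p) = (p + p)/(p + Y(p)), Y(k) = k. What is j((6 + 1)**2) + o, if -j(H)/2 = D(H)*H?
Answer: -3543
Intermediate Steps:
D(p) = 1 (D(p) = (p + p)/(p + p) = (2*p)/((2*p)) = (2*p)*(1/(2*p)) = 1)
o = -3445
j(H) = -2*H
j((6 + 1)**2) + o = -2*(6 + 1)**2 - 3445 = -2*7**2 - 3445 = -2*49 - 3445 = -98 - 3445 = -3543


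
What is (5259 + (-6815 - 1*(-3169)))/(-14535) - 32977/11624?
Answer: -498070207/168954840 ≈ -2.9479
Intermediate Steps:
(5259 + (-6815 - 1*(-3169)))/(-14535) - 32977/11624 = (5259 + (-6815 + 3169))*(-1/14535) - 32977*1/11624 = (5259 - 3646)*(-1/14535) - 32977/11624 = 1613*(-1/14535) - 32977/11624 = -1613/14535 - 32977/11624 = -498070207/168954840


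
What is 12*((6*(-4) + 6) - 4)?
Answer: -264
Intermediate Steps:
12*((6*(-4) + 6) - 4) = 12*((-24 + 6) - 4) = 12*(-18 - 4) = 12*(-22) = -264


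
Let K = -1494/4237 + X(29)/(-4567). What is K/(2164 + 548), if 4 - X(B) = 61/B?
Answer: -198102877/1521868607592 ≈ -0.00013017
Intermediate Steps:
X(B) = 4 - 61/B
K = -198102877/561160991 (K = -1494/4237 + (4 - 61/29)/(-4567) = -1494*1/4237 + (4 - 61*1/29)*(-1/4567) = -1494/4237 + (4 - 61/29)*(-1/4567) = -1494/4237 + (55/29)*(-1/4567) = -1494/4237 - 55/132443 = -198102877/561160991 ≈ -0.35302)
K/(2164 + 548) = -198102877/(561160991*(2164 + 548)) = -198102877/561160991/2712 = -198102877/561160991*1/2712 = -198102877/1521868607592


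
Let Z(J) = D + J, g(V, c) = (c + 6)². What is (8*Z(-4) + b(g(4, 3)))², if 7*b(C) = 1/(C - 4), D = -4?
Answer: 1189905025/290521 ≈ 4095.8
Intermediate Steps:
g(V, c) = (6 + c)²
Z(J) = -4 + J
b(C) = 1/(7*(-4 + C)) (b(C) = 1/(7*(C - 4)) = 1/(7*(-4 + C)))
(8*Z(-4) + b(g(4, 3)))² = (8*(-4 - 4) + 1/(7*(-4 + (6 + 3)²)))² = (8*(-8) + 1/(7*(-4 + 9²)))² = (-64 + 1/(7*(-4 + 81)))² = (-64 + (⅐)/77)² = (-64 + (⅐)*(1/77))² = (-64 + 1/539)² = (-34495/539)² = 1189905025/290521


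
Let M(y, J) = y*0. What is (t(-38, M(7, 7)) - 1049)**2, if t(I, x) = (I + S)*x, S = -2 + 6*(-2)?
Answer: 1100401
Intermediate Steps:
M(y, J) = 0
S = -14 (S = -2 - 12 = -14)
t(I, x) = x*(-14 + I) (t(I, x) = (I - 14)*x = (-14 + I)*x = x*(-14 + I))
(t(-38, M(7, 7)) - 1049)**2 = (0*(-14 - 38) - 1049)**2 = (0*(-52) - 1049)**2 = (0 - 1049)**2 = (-1049)**2 = 1100401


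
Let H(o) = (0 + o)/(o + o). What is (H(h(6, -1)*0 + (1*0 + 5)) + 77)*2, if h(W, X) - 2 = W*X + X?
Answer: 155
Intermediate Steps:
h(W, X) = 2 + X + W*X (h(W, X) = 2 + (W*X + X) = 2 + (X + W*X) = 2 + X + W*X)
H(o) = ½ (H(o) = o/((2*o)) = o*(1/(2*o)) = ½)
(H(h(6, -1)*0 + (1*0 + 5)) + 77)*2 = (½ + 77)*2 = (155/2)*2 = 155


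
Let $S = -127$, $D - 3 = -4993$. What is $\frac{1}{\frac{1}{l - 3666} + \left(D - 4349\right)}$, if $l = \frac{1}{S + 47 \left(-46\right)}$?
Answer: $- \frac{8391475}{78367987314} \approx -0.00010708$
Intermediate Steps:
$D = -4990$ ($D = 3 - 4993 = -4990$)
$l = - \frac{1}{2289}$ ($l = \frac{1}{-127 + 47 \left(-46\right)} = \frac{1}{-127 - 2162} = \frac{1}{-2289} = - \frac{1}{2289} \approx -0.00043687$)
$\frac{1}{\frac{1}{l - 3666} + \left(D - 4349\right)} = \frac{1}{\frac{1}{- \frac{1}{2289} - 3666} - 9339} = \frac{1}{\frac{1}{- \frac{8391475}{2289}} - 9339} = \frac{1}{- \frac{2289}{8391475} - 9339} = \frac{1}{- \frac{78367987314}{8391475}} = - \frac{8391475}{78367987314}$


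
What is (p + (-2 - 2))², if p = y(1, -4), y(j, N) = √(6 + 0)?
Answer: (4 - √6)² ≈ 2.4041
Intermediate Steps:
y(j, N) = √6
p = √6 ≈ 2.4495
(p + (-2 - 2))² = (√6 + (-2 - 2))² = (√6 - 4)² = (-4 + √6)²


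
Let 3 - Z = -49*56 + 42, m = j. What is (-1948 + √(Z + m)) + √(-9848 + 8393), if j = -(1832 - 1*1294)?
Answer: -1948 + √2167 + I*√1455 ≈ -1901.4 + 38.144*I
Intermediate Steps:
j = -538 (j = -(1832 - 1294) = -1*538 = -538)
m = -538
Z = 2705 (Z = 3 - (-49*56 + 42) = 3 - (-2744 + 42) = 3 - 1*(-2702) = 3 + 2702 = 2705)
(-1948 + √(Z + m)) + √(-9848 + 8393) = (-1948 + √(2705 - 538)) + √(-9848 + 8393) = (-1948 + √2167) + √(-1455) = (-1948 + √2167) + I*√1455 = -1948 + √2167 + I*√1455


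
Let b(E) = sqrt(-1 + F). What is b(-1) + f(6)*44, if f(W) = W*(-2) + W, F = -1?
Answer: -264 + I*sqrt(2) ≈ -264.0 + 1.4142*I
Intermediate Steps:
f(W) = -W (f(W) = -2*W + W = -W)
b(E) = I*sqrt(2) (b(E) = sqrt(-1 - 1) = sqrt(-2) = I*sqrt(2))
b(-1) + f(6)*44 = I*sqrt(2) - 1*6*44 = I*sqrt(2) - 6*44 = I*sqrt(2) - 264 = -264 + I*sqrt(2)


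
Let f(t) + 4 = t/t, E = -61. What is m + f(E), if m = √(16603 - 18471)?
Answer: -3 + 2*I*√467 ≈ -3.0 + 43.22*I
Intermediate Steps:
f(t) = -3 (f(t) = -4 + t/t = -4 + 1 = -3)
m = 2*I*√467 (m = √(-1868) = 2*I*√467 ≈ 43.22*I)
m + f(E) = 2*I*√467 - 3 = -3 + 2*I*√467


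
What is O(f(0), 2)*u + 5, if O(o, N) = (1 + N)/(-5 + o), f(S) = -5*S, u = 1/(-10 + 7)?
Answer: 26/5 ≈ 5.2000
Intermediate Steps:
u = -⅓ (u = 1/(-3) = -⅓ ≈ -0.33333)
O(o, N) = (1 + N)/(-5 + o)
O(f(0), 2)*u + 5 = ((1 + 2)/(-5 - 5*0))*(-⅓) + 5 = (3/(-5 + 0))*(-⅓) + 5 = (3/(-5))*(-⅓) + 5 = -⅕*3*(-⅓) + 5 = -⅗*(-⅓) + 5 = ⅕ + 5 = 26/5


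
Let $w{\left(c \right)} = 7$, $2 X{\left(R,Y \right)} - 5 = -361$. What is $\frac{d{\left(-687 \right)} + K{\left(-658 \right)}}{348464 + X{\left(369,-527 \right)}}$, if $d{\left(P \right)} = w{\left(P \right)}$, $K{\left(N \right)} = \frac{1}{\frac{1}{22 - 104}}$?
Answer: $- \frac{75}{348286} \approx -0.00021534$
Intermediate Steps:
$X{\left(R,Y \right)} = -178$ ($X{\left(R,Y \right)} = \frac{5}{2} + \frac{1}{2} \left(-361\right) = \frac{5}{2} - \frac{361}{2} = -178$)
$K{\left(N \right)} = -82$ ($K{\left(N \right)} = \frac{1}{\frac{1}{-82}} = \frac{1}{- \frac{1}{82}} = -82$)
$d{\left(P \right)} = 7$
$\frac{d{\left(-687 \right)} + K{\left(-658 \right)}}{348464 + X{\left(369,-527 \right)}} = \frac{7 - 82}{348464 - 178} = - \frac{75}{348286}$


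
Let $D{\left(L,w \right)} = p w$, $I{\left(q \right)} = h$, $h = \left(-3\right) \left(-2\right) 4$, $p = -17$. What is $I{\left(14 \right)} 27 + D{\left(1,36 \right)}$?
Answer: $36$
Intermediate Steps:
$h = 24$ ($h = 6 \cdot 4 = 24$)
$I{\left(q \right)} = 24$
$D{\left(L,w \right)} = - 17 w$
$I{\left(14 \right)} 27 + D{\left(1,36 \right)} = 24 \cdot 27 - 612 = 648 - 612 = 36$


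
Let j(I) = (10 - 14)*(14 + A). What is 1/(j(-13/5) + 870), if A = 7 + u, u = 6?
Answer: 1/762 ≈ 0.0013123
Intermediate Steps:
A = 13 (A = 7 + 6 = 13)
j(I) = -108 (j(I) = (10 - 14)*(14 + 13) = -4*27 = -108)
1/(j(-13/5) + 870) = 1/(-108 + 870) = 1/762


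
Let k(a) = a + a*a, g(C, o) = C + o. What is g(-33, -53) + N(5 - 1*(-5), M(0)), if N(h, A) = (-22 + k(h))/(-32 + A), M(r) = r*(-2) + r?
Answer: -355/4 ≈ -88.750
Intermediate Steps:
M(r) = -r (M(r) = -2*r + r = -r)
k(a) = a + a²
N(h, A) = (-22 + h*(1 + h))/(-32 + A)
g(-33, -53) + N(5 - 1*(-5), M(0)) = (-33 - 53) + (-22 + (5 - 1*(-5))*(1 + (5 - 1*(-5))))/(-32 - 1*0) = -86 + (-22 + (5 + 5)*(1 + (5 + 5)))/(-32 + 0) = -86 + (-22 + 10*(1 + 10))/(-32) = -86 - (-22 + 10*11)/32 = -86 - (-22 + 110)/32 = -86 - 1/32*88 = -86 - 11/4 = -355/4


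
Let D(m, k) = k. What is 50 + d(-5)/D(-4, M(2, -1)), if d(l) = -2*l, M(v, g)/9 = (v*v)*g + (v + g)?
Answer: 1340/27 ≈ 49.630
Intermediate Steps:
M(v, g) = 9*g + 9*v + 9*g*v² (M(v, g) = 9*((v*v)*g + (v + g)) = 9*(v²*g + (g + v)) = 9*(g*v² + (g + v)) = 9*(g + v + g*v²) = 9*g + 9*v + 9*g*v²)
50 + d(-5)/D(-4, M(2, -1)) = 50 + (-2*(-5))/(9*(-1) + 9*2 + 9*(-1)*2²) = 50 + 10/(-9 + 18 + 9*(-1)*4) = 50 + 10/(-9 + 18 - 36) = 50 + 10/(-27) = 50 - 1/27*10 = 50 - 10/27 = 1340/27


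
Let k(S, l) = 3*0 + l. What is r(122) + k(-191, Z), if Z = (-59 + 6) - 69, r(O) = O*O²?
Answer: 1815726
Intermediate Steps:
r(O) = O³
Z = -122 (Z = -53 - 69 = -122)
k(S, l) = l (k(S, l) = 0 + l = l)
r(122) + k(-191, Z) = 122³ - 122 = 1815848 - 122 = 1815726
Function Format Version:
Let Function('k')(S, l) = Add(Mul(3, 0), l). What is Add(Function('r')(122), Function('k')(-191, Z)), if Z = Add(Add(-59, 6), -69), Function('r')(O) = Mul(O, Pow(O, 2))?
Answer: 1815726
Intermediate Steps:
Function('r')(O) = Pow(O, 3)
Z = -122 (Z = Add(-53, -69) = -122)
Function('k')(S, l) = l (Function('k')(S, l) = Add(0, l) = l)
Add(Function('r')(122), Function('k')(-191, Z)) = Add(Pow(122, 3), -122) = Add(1815848, -122) = 1815726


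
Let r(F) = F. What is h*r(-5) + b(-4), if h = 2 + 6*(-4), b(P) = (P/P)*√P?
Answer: 110 + 2*I ≈ 110.0 + 2.0*I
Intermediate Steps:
b(P) = √P (b(P) = 1*√P = √P)
h = -22 (h = 2 - 24 = -22)
h*r(-5) + b(-4) = -22*(-5) + √(-4) = 110 + 2*I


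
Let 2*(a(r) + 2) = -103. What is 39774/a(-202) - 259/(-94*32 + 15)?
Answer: -238059451/320251 ≈ -743.35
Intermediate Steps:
a(r) = -107/2 (a(r) = -2 + (½)*(-103) = -2 - 103/2 = -107/2)
39774/a(-202) - 259/(-94*32 + 15) = 39774/(-107/2) - 259/(-94*32 + 15) = 39774*(-2/107) - 259/(-3008 + 15) = -79548/107 - 259/(-2993) = -79548/107 - 259*(-1/2993) = -79548/107 + 259/2993 = -238059451/320251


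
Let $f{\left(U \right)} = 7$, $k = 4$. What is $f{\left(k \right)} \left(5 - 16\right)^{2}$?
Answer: $847$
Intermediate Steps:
$f{\left(k \right)} \left(5 - 16\right)^{2} = 7 \left(5 - 16\right)^{2} = 7 \left(-11\right)^{2} = 7 \cdot 121 = 847$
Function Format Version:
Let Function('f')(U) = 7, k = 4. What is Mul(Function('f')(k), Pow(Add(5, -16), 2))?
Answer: 847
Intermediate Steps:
Mul(Function('f')(k), Pow(Add(5, -16), 2)) = Mul(7, Pow(Add(5, -16), 2)) = Mul(7, Pow(-11, 2)) = Mul(7, 121) = 847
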